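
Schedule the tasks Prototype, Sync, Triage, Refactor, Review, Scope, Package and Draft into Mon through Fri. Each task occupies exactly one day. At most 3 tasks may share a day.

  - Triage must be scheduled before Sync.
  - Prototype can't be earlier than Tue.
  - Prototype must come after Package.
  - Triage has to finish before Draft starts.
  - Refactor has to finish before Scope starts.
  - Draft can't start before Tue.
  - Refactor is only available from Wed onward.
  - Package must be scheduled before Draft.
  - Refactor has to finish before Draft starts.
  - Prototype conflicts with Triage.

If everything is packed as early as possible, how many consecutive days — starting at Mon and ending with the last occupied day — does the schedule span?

4 days

The precedence chain requires at least 2 distinct days.
With at most 3 per day and 8 tasks, at least 3 days are needed.
Propagating the time windows through the other constraints, Scope can't land before Thu — that is day 4 counting from Mon — so the schedule must run through at least 4 days.
4 works (last occupied day: Thu): for example Review in Mon, Triage in Mon, Draft in Thu, Scope in Thu, Package in Mon, Refactor in Wed, Sync in Tue, Prototype in Tue.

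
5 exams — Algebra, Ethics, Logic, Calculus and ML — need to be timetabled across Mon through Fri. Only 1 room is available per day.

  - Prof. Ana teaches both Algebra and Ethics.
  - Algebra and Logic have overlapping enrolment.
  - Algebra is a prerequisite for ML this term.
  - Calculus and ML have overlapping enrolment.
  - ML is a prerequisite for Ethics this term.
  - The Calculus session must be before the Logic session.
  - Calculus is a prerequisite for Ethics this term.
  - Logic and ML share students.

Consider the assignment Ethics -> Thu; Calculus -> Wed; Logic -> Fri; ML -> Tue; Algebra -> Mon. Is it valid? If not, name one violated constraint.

Only 1 room is available per day — holds.
The Calculus session must be before the Logic session — holds.
ML is a prerequisite for Ethics this term — holds.
Logic and ML share students — holds.
Algebra and Logic have overlapping enrolment — holds.
Calculus is a prerequisite for Ethics this term — holds.
Algebra is a prerequisite for ML this term — holds.
Calculus and ML have overlapping enrolment — holds.
Prof. Ana teaches both Algebra and Ethics — holds.

Valid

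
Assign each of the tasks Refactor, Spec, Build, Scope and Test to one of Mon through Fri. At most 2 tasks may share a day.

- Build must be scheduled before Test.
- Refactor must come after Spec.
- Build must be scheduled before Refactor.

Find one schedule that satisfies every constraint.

Refactor in Tue; Scope in Wed; Build in Mon; Test in Tue; Spec in Mon

Checking: Build(Mon) before Test(Tue); Spec(Mon) before Refactor(Tue); Build(Mon) before Refactor(Tue); max 2 per day (cap 2).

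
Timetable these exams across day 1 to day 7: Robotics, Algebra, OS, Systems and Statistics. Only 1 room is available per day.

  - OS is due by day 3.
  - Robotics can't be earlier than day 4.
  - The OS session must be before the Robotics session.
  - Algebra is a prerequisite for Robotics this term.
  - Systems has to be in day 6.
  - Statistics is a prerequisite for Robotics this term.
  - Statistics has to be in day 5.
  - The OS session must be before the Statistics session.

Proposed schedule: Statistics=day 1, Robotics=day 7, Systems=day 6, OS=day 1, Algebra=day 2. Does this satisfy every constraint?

Statistics has to be in day 5 — violated.
Only 1 room is available per day — violated.
Statistics is a prerequisite for Robotics this term — holds.
Algebra is a prerequisite for Robotics this term — holds.
The OS session must be before the Statistics session — violated.
Robotics can't be earlier than day 4 — holds.
The OS session must be before the Robotics session — holds.
OS is due by day 3 — holds.
Systems has to be in day 6 — holds.

No — it violates: Statistics has to be in day 5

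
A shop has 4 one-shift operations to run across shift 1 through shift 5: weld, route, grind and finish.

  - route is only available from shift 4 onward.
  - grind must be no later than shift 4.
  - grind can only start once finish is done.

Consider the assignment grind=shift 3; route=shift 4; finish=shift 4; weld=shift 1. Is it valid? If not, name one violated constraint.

route is only available from shift 4 onward — holds.
grind can only start once finish is done — violated.
grind must be no later than shift 4 — holds.

Invalid. grind can only start once finish is done.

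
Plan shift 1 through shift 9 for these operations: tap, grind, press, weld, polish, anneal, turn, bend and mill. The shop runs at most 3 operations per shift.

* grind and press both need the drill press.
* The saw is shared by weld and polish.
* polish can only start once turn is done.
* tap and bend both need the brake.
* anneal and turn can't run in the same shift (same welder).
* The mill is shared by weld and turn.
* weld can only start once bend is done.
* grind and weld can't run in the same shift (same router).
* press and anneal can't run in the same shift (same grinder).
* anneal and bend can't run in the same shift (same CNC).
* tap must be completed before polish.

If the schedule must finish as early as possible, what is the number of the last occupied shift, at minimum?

shift 3

The precedence chain requires at least 2 distinct shifts.
With at most 3 per shift and 9 operations, at least 3 shifts are needed.
3 works (last occupied shift: shift 3): for example tap in shift 1; anneal in shift 3; weld in shift 3; mill in shift 3; bend in shift 2; grind in shift 1; turn in shift 1; polish in shift 2; press in shift 2.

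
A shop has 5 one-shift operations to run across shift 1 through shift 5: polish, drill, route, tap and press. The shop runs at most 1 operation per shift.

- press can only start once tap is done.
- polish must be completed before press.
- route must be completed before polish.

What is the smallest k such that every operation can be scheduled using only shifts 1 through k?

The precedence chain requires at least 3 distinct shifts.
With at most 1 per shift and 5 operations, at least 5 shifts are needed.
5 works (last occupied shift: shift 5): for example route -> shift 1; drill -> shift 5; tap -> shift 3; polish -> shift 2; press -> shift 4.

5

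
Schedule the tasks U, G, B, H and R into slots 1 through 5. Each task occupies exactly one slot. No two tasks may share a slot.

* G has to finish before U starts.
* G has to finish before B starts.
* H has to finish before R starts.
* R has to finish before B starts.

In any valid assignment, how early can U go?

Precedence pushes U to at least 2.
U at 2 is achievable: U -> 2, H -> 3, B -> 5, G -> 1, R -> 4.

2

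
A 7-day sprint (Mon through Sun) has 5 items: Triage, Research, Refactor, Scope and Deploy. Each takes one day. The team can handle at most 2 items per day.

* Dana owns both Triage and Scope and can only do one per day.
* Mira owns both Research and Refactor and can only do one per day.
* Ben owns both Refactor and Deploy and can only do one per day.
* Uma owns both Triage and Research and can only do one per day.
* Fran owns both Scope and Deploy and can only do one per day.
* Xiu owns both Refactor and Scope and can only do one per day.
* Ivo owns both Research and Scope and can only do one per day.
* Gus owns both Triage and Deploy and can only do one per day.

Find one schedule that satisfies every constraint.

Deploy in Tue, Refactor in Mon, Research in Tue, Triage in Mon, Scope in Wed

Checking: Triage(Mon) != Scope(Wed); Scope(Wed) != Deploy(Tue); Triage(Mon) != Research(Tue); Refactor(Mon) != Deploy(Tue); Triage(Mon) != Deploy(Tue); Research(Tue) != Scope(Wed); Refactor(Mon) != Scope(Wed); Research(Tue) != Refactor(Mon); max 2 per day (cap 2).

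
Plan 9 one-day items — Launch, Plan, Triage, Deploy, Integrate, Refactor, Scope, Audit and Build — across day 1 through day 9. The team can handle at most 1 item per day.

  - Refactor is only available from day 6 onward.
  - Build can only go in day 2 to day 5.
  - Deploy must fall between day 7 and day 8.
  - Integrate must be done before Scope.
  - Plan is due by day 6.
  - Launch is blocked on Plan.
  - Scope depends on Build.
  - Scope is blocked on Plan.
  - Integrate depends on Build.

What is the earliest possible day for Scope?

Precedence pushes Scope to at least day 4.
Scope at day 4 is achievable: Scope -> day 4, Deploy -> day 7, Audit -> day 9, Integrate -> day 3, Triage -> day 8, Plan -> day 1, Build -> day 2, Launch -> day 5, Refactor -> day 6.

day 4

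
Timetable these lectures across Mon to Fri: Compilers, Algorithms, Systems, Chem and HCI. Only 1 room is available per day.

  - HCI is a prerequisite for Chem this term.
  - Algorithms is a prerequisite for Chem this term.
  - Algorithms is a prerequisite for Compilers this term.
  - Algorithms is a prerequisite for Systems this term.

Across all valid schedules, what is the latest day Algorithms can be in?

Tue

Downstream work caps Algorithms at Thu.
Algorithms at Tue is achievable: Chem=Wed, Compilers=Thu, HCI=Mon, Systems=Fri, Algorithms=Tue.
Nothing later works — the capacity limit rule out every day after Tue.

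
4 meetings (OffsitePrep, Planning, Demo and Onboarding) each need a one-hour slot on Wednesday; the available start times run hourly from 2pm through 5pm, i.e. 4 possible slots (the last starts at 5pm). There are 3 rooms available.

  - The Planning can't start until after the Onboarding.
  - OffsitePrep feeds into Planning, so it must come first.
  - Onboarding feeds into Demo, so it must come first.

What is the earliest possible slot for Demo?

3pm

Precedence pushes Demo to at least 3pm.
Demo at 3pm is achievable: Planning=3pm, OffsitePrep=2pm, Demo=3pm, Onboarding=2pm.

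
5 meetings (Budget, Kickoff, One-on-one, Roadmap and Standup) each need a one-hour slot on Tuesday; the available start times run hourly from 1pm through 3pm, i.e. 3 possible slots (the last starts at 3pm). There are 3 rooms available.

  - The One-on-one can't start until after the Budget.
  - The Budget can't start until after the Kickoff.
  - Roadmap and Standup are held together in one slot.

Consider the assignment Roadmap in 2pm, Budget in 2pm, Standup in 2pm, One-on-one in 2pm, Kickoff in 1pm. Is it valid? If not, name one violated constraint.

The Budget can't start until after the Kickoff — holds.
The One-on-one can't start until after the Budget — violated.
There are 3 rooms available — violated.
Roadmap and Standup are held together in one slot — holds.

Invalid. There are 3 rooms available.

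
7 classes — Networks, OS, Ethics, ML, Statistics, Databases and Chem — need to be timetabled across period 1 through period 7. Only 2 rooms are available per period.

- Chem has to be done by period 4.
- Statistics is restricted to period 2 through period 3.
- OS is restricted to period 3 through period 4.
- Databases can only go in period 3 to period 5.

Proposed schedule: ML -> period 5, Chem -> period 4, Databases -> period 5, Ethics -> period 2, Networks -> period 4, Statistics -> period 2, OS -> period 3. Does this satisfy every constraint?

Statistics is restricted to period 2 through period 3 — holds.
Chem has to be done by period 4 — holds.
Databases can only go in period 3 to period 5 — holds.
OS is restricted to period 3 through period 4 — holds.
Only 2 rooms are available per period — holds.

Yes, all constraints hold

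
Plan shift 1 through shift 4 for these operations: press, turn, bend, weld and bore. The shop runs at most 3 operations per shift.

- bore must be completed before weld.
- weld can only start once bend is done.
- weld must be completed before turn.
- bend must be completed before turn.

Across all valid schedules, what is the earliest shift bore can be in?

shift 1

Downstream work caps bore at shift 2.
bore at shift 1 is achievable: press in shift 1, turn in shift 3, bend in shift 1, weld in shift 2, bore in shift 1.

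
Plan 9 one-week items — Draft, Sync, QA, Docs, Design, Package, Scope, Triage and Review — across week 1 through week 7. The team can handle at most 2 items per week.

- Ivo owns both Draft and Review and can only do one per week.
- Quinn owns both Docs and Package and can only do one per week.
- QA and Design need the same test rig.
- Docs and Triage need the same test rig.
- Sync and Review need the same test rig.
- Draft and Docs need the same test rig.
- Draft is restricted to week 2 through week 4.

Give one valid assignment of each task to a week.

Triage=week 4; Scope=week 3; Docs=week 3; Design=week 2; Package=week 4; Sync=week 1; Review=week 5; QA=week 1; Draft=week 2

Checking: Draft(week 2) != Review(week 5); Draft(week 2) != Docs(week 3); Sync(week 1) != Review(week 5); QA(week 1) != Design(week 2); Docs(week 3) != Triage(week 4); Docs(week 3) != Package(week 4); Draft=week 2 in [week 2,week 4]; max 2 per week (cap 2).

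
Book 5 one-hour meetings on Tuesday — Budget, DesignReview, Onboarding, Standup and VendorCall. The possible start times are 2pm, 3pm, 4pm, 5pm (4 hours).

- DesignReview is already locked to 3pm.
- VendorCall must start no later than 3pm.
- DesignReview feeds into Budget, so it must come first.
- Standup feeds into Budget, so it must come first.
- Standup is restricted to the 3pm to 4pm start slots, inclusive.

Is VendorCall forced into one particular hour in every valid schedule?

VendorCall can be 2pm (e.g. DesignReview=3pm; Onboarding=2pm; Budget=4pm; VendorCall=2pm; Standup=3pm) or 3pm (e.g. Standup in 3pm; Budget in 4pm; Onboarding in 2pm; VendorCall in 3pm; DesignReview in 3pm).

No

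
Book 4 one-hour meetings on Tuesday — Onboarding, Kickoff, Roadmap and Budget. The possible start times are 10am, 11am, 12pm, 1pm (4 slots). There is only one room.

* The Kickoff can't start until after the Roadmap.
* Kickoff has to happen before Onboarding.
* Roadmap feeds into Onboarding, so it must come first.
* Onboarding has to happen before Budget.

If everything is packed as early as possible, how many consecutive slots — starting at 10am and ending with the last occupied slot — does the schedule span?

4

The precedence chain requires at least 4 distinct slots.
With at most 1 per slot and 4 meetings, at least 4 slots are needed.
4 works (last occupied slot: 1pm): for example Budget=1pm; Onboarding=12pm; Kickoff=11am; Roadmap=10am.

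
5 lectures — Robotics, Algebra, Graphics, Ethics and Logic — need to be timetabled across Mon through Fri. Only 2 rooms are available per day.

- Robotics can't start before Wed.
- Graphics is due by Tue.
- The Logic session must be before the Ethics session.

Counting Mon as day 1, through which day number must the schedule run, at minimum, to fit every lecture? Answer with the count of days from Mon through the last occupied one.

3 days

The precedence chain requires at least 2 distinct days.
With at most 2 per day and 5 lectures, at least 3 days are needed.
Robotics can't be placed before Wed — that is day 3 counting from Mon — so the schedule must run through at least 3 days.
3 works (last occupied day: Wed): for example Robotics -> Wed; Ethics -> Tue; Algebra -> Tue; Logic -> Mon; Graphics -> Mon.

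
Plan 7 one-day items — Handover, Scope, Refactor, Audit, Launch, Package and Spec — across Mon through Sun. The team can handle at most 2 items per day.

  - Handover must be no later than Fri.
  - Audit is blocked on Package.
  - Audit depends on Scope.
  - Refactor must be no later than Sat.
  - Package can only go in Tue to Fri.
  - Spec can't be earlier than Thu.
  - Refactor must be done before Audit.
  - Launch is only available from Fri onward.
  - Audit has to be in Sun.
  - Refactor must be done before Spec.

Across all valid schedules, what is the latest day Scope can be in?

Downstream work caps Scope at Sat.
Scope at Sat is achievable: Scope in Sat; Launch in Fri; Audit in Sun; Handover in Mon; Spec in Thu; Refactor in Mon; Package in Tue.

Sat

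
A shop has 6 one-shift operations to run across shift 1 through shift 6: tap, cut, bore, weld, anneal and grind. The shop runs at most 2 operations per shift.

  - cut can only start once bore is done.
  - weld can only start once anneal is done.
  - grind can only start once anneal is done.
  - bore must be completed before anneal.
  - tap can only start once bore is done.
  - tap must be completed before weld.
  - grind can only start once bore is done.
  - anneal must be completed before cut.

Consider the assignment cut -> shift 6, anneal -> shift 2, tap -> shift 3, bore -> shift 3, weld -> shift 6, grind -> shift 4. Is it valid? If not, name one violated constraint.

No. bore must be completed before anneal is not satisfied.

tap must be completed before weld — holds.
tap can only start once bore is done — violated.
grind can only start once anneal is done — holds.
weld can only start once anneal is done — holds.
bore must be completed before anneal — violated.
anneal must be completed before cut — holds.
grind can only start once bore is done — holds.
The shop runs at most 2 operations per shift — holds.
cut can only start once bore is done — holds.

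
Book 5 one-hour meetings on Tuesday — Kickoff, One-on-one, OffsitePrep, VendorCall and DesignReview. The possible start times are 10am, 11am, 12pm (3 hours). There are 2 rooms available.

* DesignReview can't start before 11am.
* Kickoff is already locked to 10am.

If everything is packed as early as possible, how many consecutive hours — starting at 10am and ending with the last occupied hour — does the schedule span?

With at most 2 per hour and 5 meetings, at least 3 hours are needed.
DesignReview can't be placed before 11am — that is hour 2 counting from 10am — so the schedule must run through at least 2 hours.
3 works (last occupied hour: 12pm): for example DesignReview in 11am, One-on-one in 10am, VendorCall in 12pm, OffsitePrep in 11am, Kickoff in 10am.

3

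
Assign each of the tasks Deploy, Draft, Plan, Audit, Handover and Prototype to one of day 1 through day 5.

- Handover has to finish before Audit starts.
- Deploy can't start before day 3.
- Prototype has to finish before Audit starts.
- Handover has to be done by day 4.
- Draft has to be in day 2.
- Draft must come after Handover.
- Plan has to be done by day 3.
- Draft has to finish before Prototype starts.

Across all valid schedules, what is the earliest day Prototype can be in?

Precedence pushes Prototype to at least day 3; downstream work caps Prototype at day 4.
Prototype at day 3 is achievable: Draft=day 2; Prototype=day 3; Plan=day 1; Handover=day 1; Deploy=day 3; Audit=day 4.

day 3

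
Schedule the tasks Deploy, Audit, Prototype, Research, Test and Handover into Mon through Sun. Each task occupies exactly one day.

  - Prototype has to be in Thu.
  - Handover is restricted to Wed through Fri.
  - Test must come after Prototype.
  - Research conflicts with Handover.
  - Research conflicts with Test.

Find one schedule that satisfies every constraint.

Deploy=Mon, Prototype=Thu, Audit=Mon, Test=Fri, Research=Mon, Handover=Wed

Checking: Prototype(Thu) before Test(Fri); Research(Mon) != Handover(Wed); Research(Mon) != Test(Fri); Prototype=Thu in [Thu,Thu]; Handover=Wed in [Wed,Fri].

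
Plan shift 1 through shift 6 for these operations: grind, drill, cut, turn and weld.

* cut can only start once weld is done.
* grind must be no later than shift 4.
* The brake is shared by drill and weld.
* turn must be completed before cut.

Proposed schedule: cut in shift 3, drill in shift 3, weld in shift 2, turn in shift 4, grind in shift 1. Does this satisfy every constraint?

No. turn must be completed before cut is not satisfied.

turn must be completed before cut — violated.
grind must be no later than shift 4 — holds.
cut can only start once weld is done — holds.
The brake is shared by drill and weld — holds.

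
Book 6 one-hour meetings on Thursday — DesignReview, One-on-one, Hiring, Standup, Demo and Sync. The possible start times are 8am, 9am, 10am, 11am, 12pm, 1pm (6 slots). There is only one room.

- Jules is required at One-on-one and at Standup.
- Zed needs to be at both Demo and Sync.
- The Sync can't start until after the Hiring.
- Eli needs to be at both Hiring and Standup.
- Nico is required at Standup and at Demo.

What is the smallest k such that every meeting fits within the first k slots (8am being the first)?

The precedence chain requires at least 2 distinct slots.
With at most 1 per slot and 6 meetings, at least 6 slots are needed.
6 works (last occupied slot: 1pm): for example Sync -> 9am, Standup -> 12pm, DesignReview -> 10am, Demo -> 1pm, Hiring -> 8am, One-on-one -> 11am.

6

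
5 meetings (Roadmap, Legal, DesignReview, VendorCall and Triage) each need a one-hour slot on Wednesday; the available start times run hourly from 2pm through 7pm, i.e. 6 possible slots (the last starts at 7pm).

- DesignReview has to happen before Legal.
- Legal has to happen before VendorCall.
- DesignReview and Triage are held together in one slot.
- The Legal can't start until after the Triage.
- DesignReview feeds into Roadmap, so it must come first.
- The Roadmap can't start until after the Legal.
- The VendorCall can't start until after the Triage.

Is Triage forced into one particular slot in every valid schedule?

No

Triage can be 2pm (e.g. Legal -> 3pm, Roadmap -> 4pm, VendorCall -> 4pm, DesignReview -> 2pm, Triage -> 2pm) or 3pm (e.g. DesignReview in 3pm, Roadmap in 5pm, Triage in 3pm, Legal in 4pm, VendorCall in 5pm).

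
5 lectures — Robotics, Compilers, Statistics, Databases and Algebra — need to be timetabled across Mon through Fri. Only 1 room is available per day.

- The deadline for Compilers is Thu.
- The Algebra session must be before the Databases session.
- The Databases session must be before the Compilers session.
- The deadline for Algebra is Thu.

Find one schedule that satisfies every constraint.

Robotics -> Thu; Databases -> Tue; Statistics -> Fri; Compilers -> Wed; Algebra -> Mon

Checking: Databases(Tue) before Compilers(Wed); Algebra(Mon) before Databases(Tue); Algebra=Mon in [Mon,Thu]; Compilers=Wed in [Mon,Thu]; max 1 per day (cap 1).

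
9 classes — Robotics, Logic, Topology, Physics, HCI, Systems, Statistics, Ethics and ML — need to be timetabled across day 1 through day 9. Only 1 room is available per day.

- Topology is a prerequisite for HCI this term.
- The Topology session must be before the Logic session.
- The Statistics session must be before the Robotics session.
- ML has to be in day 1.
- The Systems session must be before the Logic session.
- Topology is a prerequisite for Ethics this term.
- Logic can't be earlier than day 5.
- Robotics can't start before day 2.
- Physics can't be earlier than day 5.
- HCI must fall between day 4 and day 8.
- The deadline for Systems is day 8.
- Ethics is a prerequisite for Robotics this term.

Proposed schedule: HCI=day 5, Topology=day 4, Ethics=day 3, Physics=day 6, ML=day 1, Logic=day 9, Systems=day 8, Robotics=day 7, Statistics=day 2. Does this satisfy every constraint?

No. Topology is a prerequisite for Ethics this term is not satisfied.

Logic can't be earlier than day 5 — holds.
The Statistics session must be before the Robotics session — holds.
Ethics is a prerequisite for Robotics this term — holds.
HCI must fall between day 4 and day 8 — holds.
The Topology session must be before the Logic session — holds.
The Systems session must be before the Logic session — holds.
Topology is a prerequisite for HCI this term — holds.
Physics can't be earlier than day 5 — holds.
Topology is a prerequisite for Ethics this term — violated.
Robotics can't start before day 2 — holds.
Only 1 room is available per day — holds.
ML has to be in day 1 — holds.
The deadline for Systems is day 8 — holds.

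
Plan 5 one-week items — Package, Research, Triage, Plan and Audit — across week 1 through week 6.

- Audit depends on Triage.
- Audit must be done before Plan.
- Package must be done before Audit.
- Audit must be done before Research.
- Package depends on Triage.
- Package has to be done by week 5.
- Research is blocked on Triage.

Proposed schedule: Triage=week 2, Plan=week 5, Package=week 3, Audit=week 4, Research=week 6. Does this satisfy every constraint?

Valid

Audit must be done before Research — holds.
Package must be done before Audit — holds.
Package depends on Triage — holds.
Research is blocked on Triage — holds.
Audit depends on Triage — holds.
Package has to be done by week 5 — holds.
Audit must be done before Plan — holds.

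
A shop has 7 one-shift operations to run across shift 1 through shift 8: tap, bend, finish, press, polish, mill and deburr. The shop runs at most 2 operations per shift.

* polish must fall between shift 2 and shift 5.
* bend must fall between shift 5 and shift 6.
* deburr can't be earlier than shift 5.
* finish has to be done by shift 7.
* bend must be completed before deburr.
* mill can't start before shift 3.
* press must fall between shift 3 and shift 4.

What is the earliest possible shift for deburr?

Deburr is available from shift 5; precedence pushes deburr to at least shift 6.
deburr at shift 6 is achievable: bend=shift 5; deburr=shift 6; finish=shift 1; press=shift 3; tap=shift 1; polish=shift 2; mill=shift 3.

shift 6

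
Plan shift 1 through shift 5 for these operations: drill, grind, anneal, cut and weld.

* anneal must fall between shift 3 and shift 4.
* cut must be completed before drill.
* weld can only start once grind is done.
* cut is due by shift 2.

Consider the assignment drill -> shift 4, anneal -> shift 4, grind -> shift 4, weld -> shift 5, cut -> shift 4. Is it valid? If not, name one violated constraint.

No — it violates: cut is due by shift 2

cut must be completed before drill — violated.
weld can only start once grind is done — holds.
cut is due by shift 2 — violated.
anneal must fall between shift 3 and shift 4 — holds.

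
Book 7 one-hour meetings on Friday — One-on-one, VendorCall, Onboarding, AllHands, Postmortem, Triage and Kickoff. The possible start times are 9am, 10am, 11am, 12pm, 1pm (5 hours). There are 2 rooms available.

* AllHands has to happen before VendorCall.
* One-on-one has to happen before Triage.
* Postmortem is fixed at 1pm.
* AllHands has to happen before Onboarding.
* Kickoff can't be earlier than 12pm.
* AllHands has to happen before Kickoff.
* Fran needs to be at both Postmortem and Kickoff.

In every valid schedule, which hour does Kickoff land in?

Kickoff's window is 12pm–1pm.
Postmortem is fixed at 1pm, and Kickoff can't share a hour with Postmortem.
So Kickoff must be 12pm.

12pm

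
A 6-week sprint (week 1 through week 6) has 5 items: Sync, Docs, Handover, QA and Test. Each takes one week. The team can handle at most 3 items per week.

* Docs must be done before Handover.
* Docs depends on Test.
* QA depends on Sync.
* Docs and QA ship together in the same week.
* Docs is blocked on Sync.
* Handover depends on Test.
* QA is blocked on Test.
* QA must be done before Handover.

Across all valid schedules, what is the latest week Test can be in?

week 4

Downstream work caps Test at week 4.
Test at week 4 is achievable: Test=week 4; QA=week 5; Sync=week 1; Handover=week 6; Docs=week 5.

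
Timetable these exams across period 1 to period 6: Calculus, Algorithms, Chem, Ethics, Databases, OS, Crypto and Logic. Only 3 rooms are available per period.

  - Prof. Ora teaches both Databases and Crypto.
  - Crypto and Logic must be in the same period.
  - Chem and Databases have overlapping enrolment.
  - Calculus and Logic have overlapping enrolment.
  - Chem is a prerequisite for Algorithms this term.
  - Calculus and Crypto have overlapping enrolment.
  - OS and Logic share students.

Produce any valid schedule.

Chem=period 1, Crypto=period 3, Ethics=period 1, Databases=period 2, Logic=period 3, Calculus=period 1, OS=period 2, Algorithms=period 2

Checking: Chem(period 1) before Algorithms(period 2); Calculus(period 1) != Logic(period 3); Chem(period 1) != Databases(period 2); Databases(period 2) != Crypto(period 3); OS(period 2) != Logic(period 3); Calculus(period 1) != Crypto(period 3); Crypto = Logic = period 3; max 3 per period (cap 3).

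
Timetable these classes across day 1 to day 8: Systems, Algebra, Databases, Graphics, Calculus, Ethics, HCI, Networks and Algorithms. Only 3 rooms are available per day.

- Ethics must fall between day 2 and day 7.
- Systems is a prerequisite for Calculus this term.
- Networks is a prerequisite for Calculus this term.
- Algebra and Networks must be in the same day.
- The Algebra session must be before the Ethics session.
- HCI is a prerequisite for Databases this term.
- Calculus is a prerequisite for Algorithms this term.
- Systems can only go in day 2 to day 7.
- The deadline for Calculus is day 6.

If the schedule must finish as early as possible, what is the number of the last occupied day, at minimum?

The precedence chain requires at least 3 distinct days.
With at most 3 per day and 9 classes, at least 3 days are needed.
Propagating the time windows through the other constraints, Algorithms can't land before day 4, so the schedule must run through at least day 4.
4 works (last occupied day: day 4): for example Ethics -> day 2; Networks -> day 1; HCI -> day 1; Algorithms -> day 4; Graphics -> day 3; Databases -> day 2; Algebra -> day 1; Systems -> day 2; Calculus -> day 3.

day 4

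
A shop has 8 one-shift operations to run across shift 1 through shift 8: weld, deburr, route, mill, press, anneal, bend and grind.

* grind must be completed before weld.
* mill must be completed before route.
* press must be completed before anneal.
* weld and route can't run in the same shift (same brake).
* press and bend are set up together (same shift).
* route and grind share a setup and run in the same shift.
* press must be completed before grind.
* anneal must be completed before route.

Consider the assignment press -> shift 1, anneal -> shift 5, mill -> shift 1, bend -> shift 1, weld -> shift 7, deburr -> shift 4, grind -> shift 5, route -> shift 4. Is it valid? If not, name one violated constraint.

No. anneal must be completed before route is not satisfied.

mill must be completed before route — holds.
route and grind share a setup and run in the same shift — violated.
anneal must be completed before route — violated.
grind must be completed before weld — holds.
weld and route can't run in the same shift (same brake) — holds.
press and bend are set up together (same shift) — holds.
press must be completed before anneal — holds.
press must be completed before grind — holds.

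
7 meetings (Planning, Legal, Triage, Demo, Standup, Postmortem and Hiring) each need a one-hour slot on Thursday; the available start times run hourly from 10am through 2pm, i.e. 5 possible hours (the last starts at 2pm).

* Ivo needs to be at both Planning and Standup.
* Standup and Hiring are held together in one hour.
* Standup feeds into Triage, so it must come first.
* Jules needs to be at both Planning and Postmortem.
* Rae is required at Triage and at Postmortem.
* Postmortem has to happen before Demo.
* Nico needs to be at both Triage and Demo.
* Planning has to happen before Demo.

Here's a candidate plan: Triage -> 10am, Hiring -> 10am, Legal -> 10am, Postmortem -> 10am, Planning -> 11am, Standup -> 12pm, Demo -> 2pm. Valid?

Planning has to happen before Demo — holds.
Standup feeds into Triage, so it must come first — violated.
Jules needs to be at both Planning and Postmortem — holds.
Ivo needs to be at both Planning and Standup — holds.
Nico needs to be at both Triage and Demo — holds.
Rae is required at Triage and at Postmortem — violated.
Standup and Hiring are held together in one hour — violated.
Postmortem has to happen before Demo — holds.

Invalid. Standup feeds into Triage, so it must come first.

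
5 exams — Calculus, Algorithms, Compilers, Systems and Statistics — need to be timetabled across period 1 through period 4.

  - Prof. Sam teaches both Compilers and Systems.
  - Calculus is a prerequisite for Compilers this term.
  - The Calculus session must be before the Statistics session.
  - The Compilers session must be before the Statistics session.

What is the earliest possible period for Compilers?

Precedence pushes Compilers to at least period 2; downstream work caps Compilers at period 3.
Compilers at period 2 is achievable: Compilers=period 2, Systems=period 1, Statistics=period 3, Algorithms=period 1, Calculus=period 1.

period 2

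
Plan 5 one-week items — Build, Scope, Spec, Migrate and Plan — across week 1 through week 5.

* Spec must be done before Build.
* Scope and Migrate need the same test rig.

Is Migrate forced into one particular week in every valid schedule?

No

Migrate can be week 1 (e.g. Plan in week 1, Migrate in week 1, Build in week 2, Spec in week 1, Scope in week 2) or week 2 (e.g. Spec=week 1; Migrate=week 2; Plan=week 1; Build=week 2; Scope=week 1).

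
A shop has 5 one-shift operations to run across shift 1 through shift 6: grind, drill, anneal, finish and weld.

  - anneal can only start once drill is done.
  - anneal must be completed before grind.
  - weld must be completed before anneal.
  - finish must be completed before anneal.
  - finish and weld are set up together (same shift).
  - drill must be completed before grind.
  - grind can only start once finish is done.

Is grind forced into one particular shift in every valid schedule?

grind can be shift 3 (e.g. anneal=shift 2; drill=shift 1; weld=shift 1; finish=shift 1; grind=shift 3) or shift 4 (e.g. grind=shift 4, anneal=shift 2, finish=shift 1, weld=shift 1, drill=shift 1).

No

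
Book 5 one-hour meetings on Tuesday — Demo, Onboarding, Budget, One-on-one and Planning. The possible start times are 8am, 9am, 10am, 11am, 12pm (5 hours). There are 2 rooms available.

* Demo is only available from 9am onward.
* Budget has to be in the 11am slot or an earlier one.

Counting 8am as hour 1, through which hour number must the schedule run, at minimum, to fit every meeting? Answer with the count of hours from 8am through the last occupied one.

With at most 2 per hour and 5 meetings, at least 3 hours are needed.
Demo can't be placed before 9am — that is hour 2 counting from 8am — so the schedule must run through at least 2 hours.
3 works (last occupied hour: 10am): for example Budget in 8am, Planning in 10am, One-on-one in 9am, Onboarding in 8am, Demo in 9am.

3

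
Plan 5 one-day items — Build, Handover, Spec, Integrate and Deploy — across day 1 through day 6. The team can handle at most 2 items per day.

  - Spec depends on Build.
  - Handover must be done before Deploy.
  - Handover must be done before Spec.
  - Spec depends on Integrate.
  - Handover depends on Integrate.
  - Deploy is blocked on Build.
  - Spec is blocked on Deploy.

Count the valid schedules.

Splitting on Build: it can be day 1 (15), day 2 (15), day 3 (12), day 4 (6). Listing each branch's schedules as (Handover, Spec, Integrate, Deploy) by day number:
Build=day 1: (2,4,1,3) (2,5,1,3) (2,5,1,4) (2,6,1,3) (2,6,1,4) (2,6,1,5) (3,5,1,4) (3,5,2,4) (3,6,1,4) (3,6,1,5) (3,6,2,4) (3,6,2,5) (4,6,1,5) (4,6,2,5) (4,6,3,5) — 15.
Build=day 2: (2,4,1,3) (2,5,1,3) (2,5,1,4) (2,6,1,3) (2,6,1,4) (2,6,1,5) (3,5,1,4) (3,5,2,4) (3,6,1,4) (3,6,1,5) (3,6,2,4) (3,6,2,5) (4,6,1,5) (4,6,2,5) (4,6,3,5) — 15.
Build=day 3: (2,5,1,4) (2,6,1,4) (2,6,1,5) (3,5,1,4) (3,5,2,4) (3,6,1,4) (3,6,1,5) (3,6,2,4) (3,6,2,5) (4,6,1,5) (4,6,2,5) (4,6,3,5) — 12.
Build=day 4: (2,6,1,5) (3,6,1,5) (3,6,2,5) (4,6,1,5) (4,6,2,5) (4,6,3,5) — 6.
Summing: 15 + 15 + 12 + 6 = 48.

48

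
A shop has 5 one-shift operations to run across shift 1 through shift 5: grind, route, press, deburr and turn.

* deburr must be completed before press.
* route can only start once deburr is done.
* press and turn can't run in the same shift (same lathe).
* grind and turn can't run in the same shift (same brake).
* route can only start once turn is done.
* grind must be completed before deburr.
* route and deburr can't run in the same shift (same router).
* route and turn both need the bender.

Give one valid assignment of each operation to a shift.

route -> shift 3, press -> shift 3, deburr -> shift 2, grind -> shift 1, turn -> shift 2

Checking: deburr(shift 2) before route(shift 3); grind(shift 1) before deburr(shift 2); turn(shift 2) before route(shift 3); deburr(shift 2) before press(shift 3); route(shift 3) != turn(shift 2); grind(shift 1) != turn(shift 2); route(shift 3) != deburr(shift 2); press(shift 3) != turn(shift 2).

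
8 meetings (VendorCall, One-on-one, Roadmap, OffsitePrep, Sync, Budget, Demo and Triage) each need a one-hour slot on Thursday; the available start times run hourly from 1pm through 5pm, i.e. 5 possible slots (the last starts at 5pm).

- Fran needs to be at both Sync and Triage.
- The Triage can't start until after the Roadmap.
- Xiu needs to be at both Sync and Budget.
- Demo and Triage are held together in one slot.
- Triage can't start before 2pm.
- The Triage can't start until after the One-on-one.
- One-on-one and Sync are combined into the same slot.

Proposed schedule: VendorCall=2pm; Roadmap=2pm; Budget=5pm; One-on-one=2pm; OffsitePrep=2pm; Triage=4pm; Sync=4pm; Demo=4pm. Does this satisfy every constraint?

One-on-one and Sync are combined into the same slot — violated.
Triage can't start before 2pm — holds.
Demo and Triage are held together in one slot — holds.
Fran needs to be at both Sync and Triage — violated.
The Triage can't start until after the One-on-one — holds.
The Triage can't start until after the Roadmap — holds.
Xiu needs to be at both Sync and Budget — holds.

No — it violates: One-on-one and Sync are combined into the same slot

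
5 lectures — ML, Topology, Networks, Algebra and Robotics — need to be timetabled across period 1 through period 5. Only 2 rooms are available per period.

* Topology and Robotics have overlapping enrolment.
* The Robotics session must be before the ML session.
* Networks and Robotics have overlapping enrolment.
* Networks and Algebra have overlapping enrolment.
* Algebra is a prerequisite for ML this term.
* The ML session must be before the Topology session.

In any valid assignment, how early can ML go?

period 2

Precedence pushes ML to at least period 2; downstream work caps ML at period 4.
ML at period 2 is achievable: Robotics in period 1; Networks in period 2; ML in period 2; Algebra in period 1; Topology in period 3.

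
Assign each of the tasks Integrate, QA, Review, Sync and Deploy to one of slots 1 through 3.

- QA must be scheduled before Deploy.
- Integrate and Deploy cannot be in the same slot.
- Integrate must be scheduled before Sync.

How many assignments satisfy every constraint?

Splitting on Integrate: it can be 1 (18), 2 (6). Listing each branch's schedules as (QA, Review, Sync, Deploy):
Integrate=1: (1,1,2,2) (1,1,2,3) (1,1,3,2) (1,1,3,3) (1,2,2,2) (1,2,2,3) (1,2,3,2) (1,2,3,3) (1,3,2,2) (1,3,2,3) (1,3,3,2) (1,3,3,3) (2,1,2,3) (2,1,3,3) (2,2,2,3) (2,2,3,3) (2,3,2,3) (2,3,3,3) — 18.
Integrate=2: (1,1,3,3) (1,2,3,3) (1,3,3,3) (2,1,3,3) (2,2,3,3) (2,3,3,3) — 6.
Summing: 18 + 6 = 24.

24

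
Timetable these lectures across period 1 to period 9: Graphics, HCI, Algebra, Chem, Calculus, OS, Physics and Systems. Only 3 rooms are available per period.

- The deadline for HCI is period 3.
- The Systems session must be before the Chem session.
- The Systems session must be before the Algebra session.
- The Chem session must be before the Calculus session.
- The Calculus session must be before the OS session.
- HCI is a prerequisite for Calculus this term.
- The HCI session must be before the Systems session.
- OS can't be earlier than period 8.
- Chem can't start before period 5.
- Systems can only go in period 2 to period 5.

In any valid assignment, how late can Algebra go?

Precedence pushes Algebra to at least period 3.
Algebra at period 9 is achievable: Graphics -> period 1, HCI -> period 1, Chem -> period 5, Physics -> period 1, OS -> period 8, Algebra -> period 9, Systems -> period 2, Calculus -> period 6.

period 9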